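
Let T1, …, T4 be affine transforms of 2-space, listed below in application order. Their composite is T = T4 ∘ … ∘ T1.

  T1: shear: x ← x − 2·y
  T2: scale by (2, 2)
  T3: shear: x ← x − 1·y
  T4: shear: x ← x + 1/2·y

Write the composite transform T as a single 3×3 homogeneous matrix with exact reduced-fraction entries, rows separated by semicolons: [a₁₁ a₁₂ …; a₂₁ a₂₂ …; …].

T1 = [1 -2 0; 0 1 0; 0 0 1]
T2·T1 = [2 -4 0; 0 2 0; 0 0 1]
T3·…·T1 = [2 -6 0; 0 2 0; 0 0 1]
T4·…·T1 = [2 -5 0; 0 2 0; 0 0 1]

T = [2 -5 0; 0 2 0; 0 0 1]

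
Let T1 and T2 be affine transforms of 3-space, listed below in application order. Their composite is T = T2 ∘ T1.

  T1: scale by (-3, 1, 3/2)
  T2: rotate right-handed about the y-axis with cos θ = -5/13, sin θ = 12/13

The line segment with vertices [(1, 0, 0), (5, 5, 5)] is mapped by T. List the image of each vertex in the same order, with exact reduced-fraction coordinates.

T1 scale by (-3, 1, 3/2): (1, 0, 0) → (-3, 0, 0); (5, 5, 5) → (-15, 5, 15/2)
T2 rotate right-handed about the y-axis with cos θ = -5/13, sin θ = 12/13: (-3, 0, 0) → (15/13, 0, 36/13); (-15, 5, 15/2) → (165/13, 5, 285/26)

image vertices: (15/13, 0, 36/13), (165/13, 5, 285/26)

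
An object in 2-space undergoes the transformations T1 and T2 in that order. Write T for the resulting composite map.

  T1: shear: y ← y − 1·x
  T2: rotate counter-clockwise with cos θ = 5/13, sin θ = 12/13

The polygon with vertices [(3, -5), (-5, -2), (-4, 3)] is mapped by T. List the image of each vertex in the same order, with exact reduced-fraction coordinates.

T1 shear: y ← y − 1·x: (3, -5) → (3, -8); (-5, -2) → (-5, 3); (-4, 3) → (-4, 7)
T2 rotate counter-clockwise with cos θ = 5/13, sin θ = 12/13: (3, -8) → (111/13, -4/13); (-5, 3) → (-61/13, -45/13); (-4, 7) → (-8, -1)

image vertices: (111/13, -4/13), (-61/13, -45/13), (-8, -1)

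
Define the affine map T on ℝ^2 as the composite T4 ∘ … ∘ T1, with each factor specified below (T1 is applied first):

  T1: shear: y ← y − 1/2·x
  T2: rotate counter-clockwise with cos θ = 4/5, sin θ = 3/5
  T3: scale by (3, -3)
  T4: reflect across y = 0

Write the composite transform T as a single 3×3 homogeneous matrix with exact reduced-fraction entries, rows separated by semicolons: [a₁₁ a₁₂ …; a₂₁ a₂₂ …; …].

T = [33/10 -9/5 0; 3/5 12/5 0; 0 0 1]

T1 = [1 0 0; -1/2 1 0; 0 0 1]
T2·T1 = [11/10 -3/5 0; 1/5 4/5 0; 0 0 1]
T3·…·T1 = [33/10 -9/5 0; -3/5 -12/5 0; 0 0 1]
T4·…·T1 = [33/10 -9/5 0; 3/5 12/5 0; 0 0 1]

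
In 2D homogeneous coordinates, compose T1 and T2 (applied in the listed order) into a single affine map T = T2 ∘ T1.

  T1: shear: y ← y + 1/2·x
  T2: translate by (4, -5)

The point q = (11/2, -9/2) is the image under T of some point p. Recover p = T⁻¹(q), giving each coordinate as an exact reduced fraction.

T1 = [1 0 0; 1/2 1 0; 0 0 1]
T2·T1 = [1 0 4; 1/2 1 -5; 0 0 1]
det M = 1; M⁻¹ = [1 0 -4; -1/2 1 7; 0 0 1]
M⁻¹ · (11/2, -9/2)ᵀ = (3/2, -1/4)ᵀ

p = (3/2, -1/4)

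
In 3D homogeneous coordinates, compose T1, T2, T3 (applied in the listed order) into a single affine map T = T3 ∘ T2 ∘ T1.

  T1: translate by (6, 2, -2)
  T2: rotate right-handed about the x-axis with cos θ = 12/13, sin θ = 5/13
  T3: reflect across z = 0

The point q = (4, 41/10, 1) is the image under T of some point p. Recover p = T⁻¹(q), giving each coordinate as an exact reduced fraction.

p = (-2, 7/5, -1/2)

T1 = [1 0 0 6; 0 1 0 2; 0 0 1 -2; 0 0 0 1]
T2·T1 = [1 0 0 6; 0 12/13 -5/13 34/13; 0 5/13 12/13 -14/13; 0 0 0 1]
T3·…·T1 = [1 0 0 6; 0 12/13 -5/13 34/13; 0 -5/13 -12/13 14/13; 0 0 0 1]
det M = -1; M⁻¹ = [1 0 0 -6; 0 12/13 -5/13 -2; 0 -5/13 -12/13 2; 0 0 0 1]
M⁻¹ · (4, 41/10, 1)ᵀ = (-2, 7/5, -1/2)ᵀ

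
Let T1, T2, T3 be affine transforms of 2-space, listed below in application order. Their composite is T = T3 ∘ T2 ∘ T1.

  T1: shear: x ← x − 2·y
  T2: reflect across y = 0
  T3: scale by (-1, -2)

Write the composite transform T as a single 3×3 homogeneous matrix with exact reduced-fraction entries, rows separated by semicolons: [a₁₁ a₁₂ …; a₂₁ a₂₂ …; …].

T1 = [1 -2 0; 0 1 0; 0 0 1]
T2·T1 = [1 -2 0; 0 -1 0; 0 0 1]
T3·…·T1 = [-1 2 0; 0 2 0; 0 0 1]

T = [-1 2 0; 0 2 0; 0 0 1]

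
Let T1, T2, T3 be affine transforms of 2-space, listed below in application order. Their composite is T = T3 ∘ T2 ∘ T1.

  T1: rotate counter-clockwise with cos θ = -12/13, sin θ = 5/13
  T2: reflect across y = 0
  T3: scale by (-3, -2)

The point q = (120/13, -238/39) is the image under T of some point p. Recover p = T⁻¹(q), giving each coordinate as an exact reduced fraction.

p = (5/3, 4)

T1 = [-12/13 -5/13 0; 5/13 -12/13 0; 0 0 1]
T2·T1 = [-12/13 -5/13 0; -5/13 12/13 0; 0 0 1]
T3·…·T1 = [36/13 15/13 0; 10/13 -24/13 0; 0 0 1]
det M = -6; M⁻¹ = [4/13 5/26 0; 5/39 -6/13 0; 0 0 1]
M⁻¹ · (120/13, -238/39)ᵀ = (5/3, 4)ᵀ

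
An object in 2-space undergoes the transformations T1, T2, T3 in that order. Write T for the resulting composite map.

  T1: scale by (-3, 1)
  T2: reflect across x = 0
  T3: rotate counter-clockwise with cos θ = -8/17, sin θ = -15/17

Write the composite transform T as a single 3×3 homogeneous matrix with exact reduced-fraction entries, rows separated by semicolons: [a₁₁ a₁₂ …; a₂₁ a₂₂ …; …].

T1 = [-3 0 0; 0 1 0; 0 0 1]
T2·T1 = [3 0 0; 0 1 0; 0 0 1]
T3·…·T1 = [-24/17 15/17 0; -45/17 -8/17 0; 0 0 1]

T = [-24/17 15/17 0; -45/17 -8/17 0; 0 0 1]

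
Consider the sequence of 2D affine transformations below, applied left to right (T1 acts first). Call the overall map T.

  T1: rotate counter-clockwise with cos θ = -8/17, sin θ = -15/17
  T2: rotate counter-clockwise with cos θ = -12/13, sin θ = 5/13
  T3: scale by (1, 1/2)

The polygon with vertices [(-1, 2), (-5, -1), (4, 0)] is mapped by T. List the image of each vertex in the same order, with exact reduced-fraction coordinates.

image vertices: (-451/221, 101/221), (-55/17, -67/34), (684/221, 280/221)

T1 rotate counter-clockwise with cos θ = -8/17, sin θ = -15/17: (-1, 2) → (38/17, -1/17); (-5, -1) → (25/17, 83/17); (4, 0) → (-32/17, -60/17)
T2 rotate counter-clockwise with cos θ = -12/13, sin θ = 5/13: (38/17, -1/17) → (-451/221, 202/221); (25/17, 83/17) → (-55/17, -67/17); (-32/17, -60/17) → (684/221, 560/221)
T3 scale by (1, 1/2): (-451/221, 202/221) → (-451/221, 101/221); (-55/17, -67/17) → (-55/17, -67/34); (684/221, 560/221) → (684/221, 280/221)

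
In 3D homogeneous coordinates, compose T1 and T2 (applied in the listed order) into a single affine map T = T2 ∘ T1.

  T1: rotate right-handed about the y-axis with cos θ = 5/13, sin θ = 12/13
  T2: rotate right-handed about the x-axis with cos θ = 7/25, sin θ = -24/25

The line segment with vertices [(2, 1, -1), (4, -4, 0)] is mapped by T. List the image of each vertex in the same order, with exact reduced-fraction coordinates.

T1 rotate right-handed about the y-axis with cos θ = 5/13, sin θ = 12/13: (2, 1, -1) → (-2/13, 1, -29/13); (4, -4, 0) → (20/13, -4, -48/13)
T2 rotate right-handed about the x-axis with cos θ = 7/25, sin θ = -24/25: (-2/13, 1, -29/13) → (-2/13, -121/65, -103/65); (20/13, -4, -48/13) → (20/13, -1516/325, 912/325)

image vertices: (-2/13, -121/65, -103/65), (20/13, -1516/325, 912/325)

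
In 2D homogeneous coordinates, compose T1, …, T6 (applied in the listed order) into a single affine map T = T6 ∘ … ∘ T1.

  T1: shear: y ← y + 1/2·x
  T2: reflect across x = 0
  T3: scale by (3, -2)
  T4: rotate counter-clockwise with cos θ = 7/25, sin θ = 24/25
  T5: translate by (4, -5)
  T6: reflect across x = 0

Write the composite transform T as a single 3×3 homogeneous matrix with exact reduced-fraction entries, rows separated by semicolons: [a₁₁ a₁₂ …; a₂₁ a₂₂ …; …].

T = [-3/25 -48/25 -4; -79/25 -14/25 -5; 0 0 1]

T1 = [1 0 0; 1/2 1 0; 0 0 1]
T2·T1 = [-1 0 0; 1/2 1 0; 0 0 1]
T3·…·T1 = [-3 0 0; -1 -2 0; 0 0 1]
T4·…·T1 = [3/25 48/25 0; -79/25 -14/25 0; 0 0 1]
T5·…·T1 = [3/25 48/25 4; -79/25 -14/25 -5; 0 0 1]
T6·…·T1 = [-3/25 -48/25 -4; -79/25 -14/25 -5; 0 0 1]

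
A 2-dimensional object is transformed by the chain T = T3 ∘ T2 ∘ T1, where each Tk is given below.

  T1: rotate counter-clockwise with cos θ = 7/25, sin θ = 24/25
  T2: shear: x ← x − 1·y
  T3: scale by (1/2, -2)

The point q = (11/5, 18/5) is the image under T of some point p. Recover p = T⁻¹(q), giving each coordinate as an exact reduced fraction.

T1 = [7/25 -24/25 0; 24/25 7/25 0; 0 0 1]
T2·T1 = [-17/25 -31/25 0; 24/25 7/25 0; 0 0 1]
T3·…·T1 = [-17/50 -31/50 0; -48/25 -14/25 0; 0 0 1]
det M = -1; M⁻¹ = [14/25 -31/50 0; -48/25 17/50 0; 0 0 1]
M⁻¹ · (11/5, 18/5)ᵀ = (-1, -3)ᵀ

p = (-1, -3)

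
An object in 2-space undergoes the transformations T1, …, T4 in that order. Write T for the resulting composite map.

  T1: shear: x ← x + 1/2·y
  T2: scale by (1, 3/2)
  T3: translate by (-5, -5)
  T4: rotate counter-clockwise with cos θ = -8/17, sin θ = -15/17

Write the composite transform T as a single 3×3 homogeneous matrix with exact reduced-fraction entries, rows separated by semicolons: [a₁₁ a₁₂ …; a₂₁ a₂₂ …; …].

T = [-8/17 37/34 -35/17; -15/17 -39/34 115/17; 0 0 1]

T1 = [1 1/2 0; 0 1 0; 0 0 1]
T2·T1 = [1 1/2 0; 0 3/2 0; 0 0 1]
T3·…·T1 = [1 1/2 -5; 0 3/2 -5; 0 0 1]
T4·…·T1 = [-8/17 37/34 -35/17; -15/17 -39/34 115/17; 0 0 1]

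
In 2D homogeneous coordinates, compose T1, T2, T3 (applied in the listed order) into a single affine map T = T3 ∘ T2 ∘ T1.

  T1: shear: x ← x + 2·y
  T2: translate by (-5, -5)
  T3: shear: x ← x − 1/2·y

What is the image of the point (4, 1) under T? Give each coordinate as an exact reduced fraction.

T1 shear: x ← x + 2·y: (4, 1) → (6, 1)
T2 translate by (-5, -5): (6, 1) → (1, -4)
T3 shear: x ← x − 1/2·y: (1, -4) → (3, -4)

T(p) = (3, -4)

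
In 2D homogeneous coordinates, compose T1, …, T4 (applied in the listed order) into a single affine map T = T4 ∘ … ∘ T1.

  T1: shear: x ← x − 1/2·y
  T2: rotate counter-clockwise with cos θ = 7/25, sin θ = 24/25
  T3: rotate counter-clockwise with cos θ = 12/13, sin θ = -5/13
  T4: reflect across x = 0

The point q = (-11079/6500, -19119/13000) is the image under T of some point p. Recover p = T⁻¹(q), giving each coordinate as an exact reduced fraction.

T1 = [1 -1/2 0; 0 1 0; 0 0 1]
T2·T1 = [7/25 -11/10 0; 24/25 -1/5 0; 0 0 1]
T3·…·T1 = [204/325 -71/65 0; 253/325 31/130 0; 0 0 1]
T4·…·T1 = [-204/325 71/65 0; 253/325 31/130 0; 0 0 1]
det M = -1; M⁻¹ = [-31/130 71/65 0; 253/325 204/325 0; 0 0 1]
M⁻¹ · (-11079/6500, -19119/13000)ᵀ = (-6/5, -9/4)ᵀ

p = (-6/5, -9/4)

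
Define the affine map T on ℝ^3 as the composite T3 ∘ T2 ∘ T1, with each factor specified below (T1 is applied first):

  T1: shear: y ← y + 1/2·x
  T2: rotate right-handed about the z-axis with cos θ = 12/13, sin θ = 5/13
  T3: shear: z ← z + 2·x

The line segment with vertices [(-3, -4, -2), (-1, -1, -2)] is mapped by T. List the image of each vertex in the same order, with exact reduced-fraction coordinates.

T1 shear: y ← y + 1/2·x: (-3, -4, -2) → (-3, -11/2, -2); (-1, -1, -2) → (-1, -3/2, -2)
T2 rotate right-handed about the z-axis with cos θ = 12/13, sin θ = 5/13: (-3, -11/2, -2) → (-17/26, -81/13, -2); (-1, -3/2, -2) → (-9/26, -23/13, -2)
T3 shear: z ← z + 2·x: (-17/26, -81/13, -2) → (-17/26, -81/13, -43/13); (-9/26, -23/13, -2) → (-9/26, -23/13, -35/13)

image vertices: (-17/26, -81/13, -43/13), (-9/26, -23/13, -35/13)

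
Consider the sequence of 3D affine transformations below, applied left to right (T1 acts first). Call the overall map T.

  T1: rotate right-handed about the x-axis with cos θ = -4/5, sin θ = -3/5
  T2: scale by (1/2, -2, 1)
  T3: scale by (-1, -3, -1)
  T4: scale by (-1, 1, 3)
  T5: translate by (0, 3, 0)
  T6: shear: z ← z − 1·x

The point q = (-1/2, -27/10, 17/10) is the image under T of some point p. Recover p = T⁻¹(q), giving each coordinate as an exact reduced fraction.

p = (-1, 1, -1/4)

T1 = [1 0 0 0; 0 -4/5 3/5 0; 0 -3/5 -4/5 0; 0 0 0 1]
T2·T1 = [1/2 0 0 0; 0 8/5 -6/5 0; 0 -3/5 -4/5 0; 0 0 0 1]
T3·…·T1 = [-1/2 0 0 0; 0 -24/5 18/5 0; 0 3/5 4/5 0; 0 0 0 1]
T4·…·T1 = [1/2 0 0 0; 0 -24/5 18/5 0; 0 9/5 12/5 0; 0 0 0 1]
T5·…·T1 = [1/2 0 0 0; 0 -24/5 18/5 3; 0 9/5 12/5 0; 0 0 0 1]
T6·…·T1 = [1/2 0 0 0; 0 -24/5 18/5 3; -1/2 9/5 12/5 0; 0 0 0 1]
det M = -9; M⁻¹ = [2 0 0 0; 1/5 -2/15 1/5 2/5; 4/15 1/10 4/15 -3/10; 0 0 0 1]
M⁻¹ · (-1/2, -27/10, 17/10)ᵀ = (-1, 1, -1/4)ᵀ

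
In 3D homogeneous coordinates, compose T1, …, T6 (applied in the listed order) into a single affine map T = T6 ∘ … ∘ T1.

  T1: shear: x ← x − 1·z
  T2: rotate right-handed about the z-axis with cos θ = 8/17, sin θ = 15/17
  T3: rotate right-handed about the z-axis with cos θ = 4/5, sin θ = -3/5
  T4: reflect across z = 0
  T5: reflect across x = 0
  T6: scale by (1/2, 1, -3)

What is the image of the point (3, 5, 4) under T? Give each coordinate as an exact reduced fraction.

T(p) = (257/170, 349/85, 12)

T1 shear: x ← x − 1·z: (3, 5, 4) → (-1, 5, 4)
T2 rotate right-handed about the z-axis with cos θ = 8/17, sin θ = 15/17: (-1, 5, 4) → (-83/17, 25/17, 4)
T3 rotate right-handed about the z-axis with cos θ = 4/5, sin θ = -3/5: (-83/17, 25/17, 4) → (-257/85, 349/85, 4)
T4 reflect across z = 0: (-257/85, 349/85, 4) → (-257/85, 349/85, -4)
T5 reflect across x = 0: (-257/85, 349/85, -4) → (257/85, 349/85, -4)
T6 scale by (1/2, 1, -3): (257/85, 349/85, -4) → (257/170, 349/85, 12)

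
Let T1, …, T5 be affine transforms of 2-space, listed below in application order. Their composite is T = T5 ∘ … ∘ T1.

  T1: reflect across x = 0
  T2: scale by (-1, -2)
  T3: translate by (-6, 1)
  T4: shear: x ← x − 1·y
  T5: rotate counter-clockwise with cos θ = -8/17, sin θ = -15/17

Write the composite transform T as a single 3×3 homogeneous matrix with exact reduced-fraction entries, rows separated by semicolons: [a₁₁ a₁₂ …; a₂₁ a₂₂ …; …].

T = [-8/17 -46/17 71/17; -15/17 -14/17 97/17; 0 0 1]

T1 = [-1 0 0; 0 1 0; 0 0 1]
T2·T1 = [1 0 0; 0 -2 0; 0 0 1]
T3·…·T1 = [1 0 -6; 0 -2 1; 0 0 1]
T4·…·T1 = [1 2 -7; 0 -2 1; 0 0 1]
T5·…·T1 = [-8/17 -46/17 71/17; -15/17 -14/17 97/17; 0 0 1]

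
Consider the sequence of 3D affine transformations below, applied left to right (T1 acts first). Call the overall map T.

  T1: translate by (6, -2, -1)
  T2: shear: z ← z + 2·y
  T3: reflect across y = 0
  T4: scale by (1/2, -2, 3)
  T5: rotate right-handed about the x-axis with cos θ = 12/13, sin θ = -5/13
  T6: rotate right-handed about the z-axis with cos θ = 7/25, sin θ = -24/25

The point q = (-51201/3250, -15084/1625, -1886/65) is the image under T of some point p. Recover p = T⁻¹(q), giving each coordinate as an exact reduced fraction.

T1 = [1 0 0 6; 0 1 0 -2; 0 0 1 -1; 0 0 0 1]
T2·T1 = [1 0 0 6; 0 1 0 -2; 0 2 1 -5; 0 0 0 1]
T3·…·T1 = [1 0 0 6; 0 -1 0 2; 0 2 1 -5; 0 0 0 1]
T4·…·T1 = [1/2 0 0 3; 0 2 0 -4; 0 6 3 -15; 0 0 0 1]
T5·…·T1 = [1/2 0 0 3; 0 54/13 15/13 -123/13; 0 62/13 36/13 -160/13; 0 0 0 1]
T6·…·T1 = [7/50 1296/325 72/65 -2679/325; -12/25 378/325 21/65 -1797/325; 0 62/13 36/13 -160/13; 0 0 0 1]
det M = 3; M⁻¹ = [14/25 -48/25 0 -6; 144/325 42/325 -5/26 2; -248/325 -217/975 9/13 1; 0 0 0 1]
M⁻¹ · (-51201/3250, -15084/1625, -1886/65)ᵀ = (3, -3/5, -5)ᵀ

p = (3, -3/5, -5)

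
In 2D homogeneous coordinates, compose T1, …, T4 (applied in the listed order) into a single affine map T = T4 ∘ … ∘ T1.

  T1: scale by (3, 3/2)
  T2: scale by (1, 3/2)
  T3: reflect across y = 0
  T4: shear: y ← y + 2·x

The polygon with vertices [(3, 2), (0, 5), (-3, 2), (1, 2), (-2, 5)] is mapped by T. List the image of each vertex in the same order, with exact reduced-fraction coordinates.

image vertices: (9, 27/2), (0, -45/4), (-9, -45/2), (3, 3/2), (-6, -93/4)

T1 scale by (3, 3/2): (3, 2) → (9, 3); (0, 5) → (0, 15/2); (-3, 2) → (-9, 3); (1, 2) → (3, 3); (-2, 5) → (-6, 15/2)
T2 scale by (1, 3/2): (9, 3) → (9, 9/2); (0, 15/2) → (0, 45/4); (-9, 3) → (-9, 9/2); (3, 3) → (3, 9/2); (-6, 15/2) → (-6, 45/4)
T3 reflect across y = 0: (9, 9/2) → (9, -9/2); (0, 45/4) → (0, -45/4); (-9, 9/2) → (-9, -9/2); (3, 9/2) → (3, -9/2); (-6, 45/4) → (-6, -45/4)
T4 shear: y ← y + 2·x: (9, -9/2) → (9, 27/2); (0, -45/4) → (0, -45/4); (-9, -9/2) → (-9, -45/2); (3, -9/2) → (3, 3/2); (-6, -45/4) → (-6, -93/4)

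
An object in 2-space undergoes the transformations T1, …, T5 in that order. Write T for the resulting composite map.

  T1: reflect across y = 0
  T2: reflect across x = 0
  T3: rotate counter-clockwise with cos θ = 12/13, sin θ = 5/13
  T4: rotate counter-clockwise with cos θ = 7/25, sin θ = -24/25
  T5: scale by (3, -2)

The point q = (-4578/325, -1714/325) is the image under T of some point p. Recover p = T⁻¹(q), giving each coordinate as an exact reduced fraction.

p = (5, 2)

T1 = [1 0 0; 0 -1 0; 0 0 1]
T2·T1 = [-1 0 0; 0 -1 0; 0 0 1]
T3·…·T1 = [-12/13 5/13 0; -5/13 -12/13 0; 0 0 1]
T4·…·T1 = [-204/325 -253/325 0; 253/325 -204/325 0; 0 0 1]
T5·…·T1 = [-612/325 -759/325 0; -506/325 408/325 0; 0 0 1]
det M = -6; M⁻¹ = [-68/325 -253/650 0; -253/975 102/325 0; 0 0 1]
M⁻¹ · (-4578/325, -1714/325)ᵀ = (5, 2)ᵀ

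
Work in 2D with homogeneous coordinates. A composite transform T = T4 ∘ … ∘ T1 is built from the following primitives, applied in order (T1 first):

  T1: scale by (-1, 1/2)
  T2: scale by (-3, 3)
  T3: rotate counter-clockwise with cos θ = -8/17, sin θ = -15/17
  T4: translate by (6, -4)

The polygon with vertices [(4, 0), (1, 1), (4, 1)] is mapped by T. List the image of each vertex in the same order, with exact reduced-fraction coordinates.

image vertices: (6/17, -248/17), (201/34, -125/17), (57/34, -260/17)

T1 scale by (-1, 1/2): (4, 0) → (-4, 0); (1, 1) → (-1, 1/2); (4, 1) → (-4, 1/2)
T2 scale by (-3, 3): (-4, 0) → (12, 0); (-1, 1/2) → (3, 3/2); (-4, 1/2) → (12, 3/2)
T3 rotate counter-clockwise with cos θ = -8/17, sin θ = -15/17: (12, 0) → (-96/17, -180/17); (3, 3/2) → (-3/34, -57/17); (12, 3/2) → (-147/34, -192/17)
T4 translate by (6, -4): (-96/17, -180/17) → (6/17, -248/17); (-3/34, -57/17) → (201/34, -125/17); (-147/34, -192/17) → (57/34, -260/17)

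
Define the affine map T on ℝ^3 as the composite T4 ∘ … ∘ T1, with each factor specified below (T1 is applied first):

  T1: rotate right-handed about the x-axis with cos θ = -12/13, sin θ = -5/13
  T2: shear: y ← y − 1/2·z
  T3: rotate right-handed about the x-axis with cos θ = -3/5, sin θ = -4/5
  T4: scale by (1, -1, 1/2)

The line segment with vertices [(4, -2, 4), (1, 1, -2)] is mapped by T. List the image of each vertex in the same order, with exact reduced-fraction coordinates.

T1 rotate right-handed about the x-axis with cos θ = -12/13, sin θ = -5/13: (4, -2, 4) → (4, 44/13, -38/13); (1, 1, -2) → (1, -22/13, 19/13)
T2 shear: y ← y − 1/2·z: (4, 44/13, -38/13) → (4, 63/13, -38/13); (1, -22/13, 19/13) → (1, -63/26, 19/13)
T3 rotate right-handed about the x-axis with cos θ = -3/5, sin θ = -4/5: (4, 63/13, -38/13) → (4, -341/65, -138/65); (1, -63/26, 19/13) → (1, 341/130, 69/65)
T4 scale by (1, -1, 1/2): (4, -341/65, -138/65) → (4, 341/65, -69/65); (1, 341/130, 69/65) → (1, -341/130, 69/130)

image vertices: (4, 341/65, -69/65), (1, -341/130, 69/130)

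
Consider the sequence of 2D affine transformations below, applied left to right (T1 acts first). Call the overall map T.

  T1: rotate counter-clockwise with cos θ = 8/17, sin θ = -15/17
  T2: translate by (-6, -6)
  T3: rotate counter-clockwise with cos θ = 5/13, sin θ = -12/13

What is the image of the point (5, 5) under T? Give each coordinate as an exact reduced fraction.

T(p) = (-1579/221, -841/221)

T1 rotate counter-clockwise with cos θ = 8/17, sin θ = -15/17: (5, 5) → (115/17, -35/17)
T2 translate by (-6, -6): (115/17, -35/17) → (13/17, -137/17)
T3 rotate counter-clockwise with cos θ = 5/13, sin θ = -12/13: (13/17, -137/17) → (-1579/221, -841/221)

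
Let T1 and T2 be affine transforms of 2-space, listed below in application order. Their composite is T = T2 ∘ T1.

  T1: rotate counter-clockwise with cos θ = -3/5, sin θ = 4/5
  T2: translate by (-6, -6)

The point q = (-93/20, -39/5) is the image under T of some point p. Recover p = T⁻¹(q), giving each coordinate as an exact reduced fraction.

p = (-9/4, 0)

T1 = [-3/5 -4/5 0; 4/5 -3/5 0; 0 0 1]
T2·T1 = [-3/5 -4/5 -6; 4/5 -3/5 -6; 0 0 1]
det M = 1; M⁻¹ = [-3/5 4/5 6/5; -4/5 -3/5 -42/5; 0 0 1]
M⁻¹ · (-93/20, -39/5)ᵀ = (-9/4, 0)ᵀ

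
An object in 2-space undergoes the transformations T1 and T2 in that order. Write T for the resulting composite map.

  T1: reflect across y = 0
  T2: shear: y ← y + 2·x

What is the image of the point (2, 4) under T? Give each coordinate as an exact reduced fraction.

T(p) = (2, 0)

T1 reflect across y = 0: (2, 4) → (2, -4)
T2 shear: y ← y + 2·x: (2, -4) → (2, 0)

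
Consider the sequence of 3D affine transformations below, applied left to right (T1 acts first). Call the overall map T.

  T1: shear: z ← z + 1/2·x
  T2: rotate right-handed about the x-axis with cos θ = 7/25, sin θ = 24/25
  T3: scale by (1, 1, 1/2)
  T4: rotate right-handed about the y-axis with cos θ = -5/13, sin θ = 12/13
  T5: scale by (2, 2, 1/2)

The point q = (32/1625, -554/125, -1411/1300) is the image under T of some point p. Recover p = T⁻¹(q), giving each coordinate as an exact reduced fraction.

T1 = [1 0 0 0; 0 1 0 0; 1/2 0 1 0; 0 0 0 1]
T2·T1 = [1 0 0 0; -12/25 7/25 -24/25 0; 7/50 24/25 7/25 0; 0 0 0 1]
T3·…·T1 = [1 0 0 0; -12/25 7/25 -24/25 0; 7/100 12/25 7/50 0; 0 0 0 1]
T4·…·T1 = [-8/25 144/325 42/325 0; -12/25 7/25 -24/25 0; -19/20 -12/65 -7/130 0; 0 0 0 1]
T5·…·T1 = [-16/25 288/325 84/325 0; -24/25 14/25 -48/25 0; -19/40 -6/65 -7/260 0; 0 0 0 1]
det M = 1; M⁻¹ = [-5/26 0 -24/13 0; 288/325 7/50 -96/65 0; 461/1300 -12/25 32/65 0; 0 0 0 1]
M⁻¹ · (32/1625, -554/125, -1411/1300)ᵀ = (2, 1, 8/5)ᵀ

p = (2, 1, 8/5)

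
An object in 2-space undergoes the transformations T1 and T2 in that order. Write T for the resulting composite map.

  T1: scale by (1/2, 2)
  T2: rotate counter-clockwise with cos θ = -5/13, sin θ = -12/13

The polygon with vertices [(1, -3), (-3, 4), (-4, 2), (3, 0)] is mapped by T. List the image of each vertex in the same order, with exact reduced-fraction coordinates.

T1 scale by (1/2, 2): (1, -3) → (1/2, -6); (-3, 4) → (-3/2, 8); (-4, 2) → (-2, 4); (3, 0) → (3/2, 0)
T2 rotate counter-clockwise with cos θ = -5/13, sin θ = -12/13: (1/2, -6) → (-149/26, 24/13); (-3/2, 8) → (207/26, -22/13); (-2, 4) → (58/13, 4/13); (3/2, 0) → (-15/26, -18/13)

image vertices: (-149/26, 24/13), (207/26, -22/13), (58/13, 4/13), (-15/26, -18/13)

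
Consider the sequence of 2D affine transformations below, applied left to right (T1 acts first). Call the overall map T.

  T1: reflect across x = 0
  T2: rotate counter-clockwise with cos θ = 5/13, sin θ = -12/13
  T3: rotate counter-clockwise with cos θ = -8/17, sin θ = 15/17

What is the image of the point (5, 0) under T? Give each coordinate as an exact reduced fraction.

T(p) = (-700/221, -855/221)

T1 reflect across x = 0: (5, 0) → (-5, 0)
T2 rotate counter-clockwise with cos θ = 5/13, sin θ = -12/13: (-5, 0) → (-25/13, 60/13)
T3 rotate counter-clockwise with cos θ = -8/17, sin θ = 15/17: (-25/13, 60/13) → (-700/221, -855/221)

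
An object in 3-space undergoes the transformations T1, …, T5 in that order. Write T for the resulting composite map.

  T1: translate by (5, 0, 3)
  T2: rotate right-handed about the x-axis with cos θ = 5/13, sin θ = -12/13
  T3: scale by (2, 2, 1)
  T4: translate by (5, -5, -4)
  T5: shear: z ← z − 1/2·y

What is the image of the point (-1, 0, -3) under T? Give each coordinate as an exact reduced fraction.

T1 translate by (5, 0, 3): (-1, 0, -3) → (4, 0, 0)
T2 rotate right-handed about the x-axis with cos θ = 5/13, sin θ = -12/13: (4, 0, 0) → (4, 0, 0)
T3 scale by (2, 2, 1): (4, 0, 0) → (8, 0, 0)
T4 translate by (5, -5, -4): (8, 0, 0) → (13, -5, -4)
T5 shear: z ← z − 1/2·y: (13, -5, -4) → (13, -5, -3/2)

T(p) = (13, -5, -3/2)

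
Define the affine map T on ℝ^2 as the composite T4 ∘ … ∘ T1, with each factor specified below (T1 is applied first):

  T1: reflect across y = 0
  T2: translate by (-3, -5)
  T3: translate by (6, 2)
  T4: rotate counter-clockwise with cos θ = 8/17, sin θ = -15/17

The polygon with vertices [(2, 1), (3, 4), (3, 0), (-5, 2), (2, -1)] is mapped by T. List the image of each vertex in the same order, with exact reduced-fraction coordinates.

T1 reflect across y = 0: (2, 1) → (2, -1); (3, 4) → (3, -4); (3, 0) → (3, 0); (-5, 2) → (-5, -2); (2, -1) → (2, 1)
T2 translate by (-3, -5): (2, -1) → (-1, -6); (3, -4) → (0, -9); (3, 0) → (0, -5); (-5, -2) → (-8, -7); (2, 1) → (-1, -4)
T3 translate by (6, 2): (-1, -6) → (5, -4); (0, -9) → (6, -7); (0, -5) → (6, -3); (-8, -7) → (-2, -5); (-1, -4) → (5, -2)
T4 rotate counter-clockwise with cos θ = 8/17, sin θ = -15/17: (5, -4) → (-20/17, -107/17); (6, -7) → (-57/17, -146/17); (6, -3) → (3/17, -114/17); (-2, -5) → (-91/17, -10/17); (5, -2) → (10/17, -91/17)

image vertices: (-20/17, -107/17), (-57/17, -146/17), (3/17, -114/17), (-91/17, -10/17), (10/17, -91/17)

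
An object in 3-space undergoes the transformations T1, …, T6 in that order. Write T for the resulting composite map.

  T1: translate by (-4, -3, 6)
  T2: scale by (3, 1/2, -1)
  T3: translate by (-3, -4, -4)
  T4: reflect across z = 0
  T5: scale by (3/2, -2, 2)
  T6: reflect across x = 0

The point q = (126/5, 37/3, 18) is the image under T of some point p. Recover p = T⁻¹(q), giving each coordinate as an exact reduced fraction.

T1 = [1 0 0 -4; 0 1 0 -3; 0 0 1 6; 0 0 0 1]
T2·T1 = [3 0 0 -12; 0 1/2 0 -3/2; 0 0 -1 -6; 0 0 0 1]
T3·…·T1 = [3 0 0 -15; 0 1/2 0 -11/2; 0 0 -1 -10; 0 0 0 1]
T4·…·T1 = [3 0 0 -15; 0 1/2 0 -11/2; 0 0 1 10; 0 0 0 1]
T5·…·T1 = [9/2 0 0 -45/2; 0 -1 0 11; 0 0 2 20; 0 0 0 1]
T6·…·T1 = [-9/2 0 0 45/2; 0 -1 0 11; 0 0 2 20; 0 0 0 1]
det M = 9; M⁻¹ = [-2/9 0 0 5; 0 -1 0 11; 0 0 1/2 -10; 0 0 0 1]
M⁻¹ · (126/5, 37/3, 18)ᵀ = (-3/5, -4/3, -1)ᵀ

p = (-3/5, -4/3, -1)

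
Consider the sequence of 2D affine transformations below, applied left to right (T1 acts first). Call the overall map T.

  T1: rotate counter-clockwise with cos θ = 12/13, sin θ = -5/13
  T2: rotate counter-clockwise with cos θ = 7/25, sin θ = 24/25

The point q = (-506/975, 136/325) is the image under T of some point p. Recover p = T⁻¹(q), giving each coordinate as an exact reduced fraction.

T1 = [12/13 5/13 0; -5/13 12/13 0; 0 0 1]
T2·T1 = [204/325 -253/325 0; 253/325 204/325 0; 0 0 1]
det M = 1; M⁻¹ = [204/325 253/325 0; -253/325 204/325 0; 0 0 1]
M⁻¹ · (-506/975, 136/325)ᵀ = (0, 2/3)ᵀ

p = (0, 2/3)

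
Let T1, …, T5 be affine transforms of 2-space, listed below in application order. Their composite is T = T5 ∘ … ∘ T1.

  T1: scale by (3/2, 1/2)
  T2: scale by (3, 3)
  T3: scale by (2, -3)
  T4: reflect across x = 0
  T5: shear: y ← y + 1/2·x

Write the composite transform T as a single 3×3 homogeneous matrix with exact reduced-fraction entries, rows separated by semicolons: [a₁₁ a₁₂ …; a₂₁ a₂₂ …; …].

T1 = [3/2 0 0; 0 1/2 0; 0 0 1]
T2·T1 = [9/2 0 0; 0 3/2 0; 0 0 1]
T3·…·T1 = [9 0 0; 0 -9/2 0; 0 0 1]
T4·…·T1 = [-9 0 0; 0 -9/2 0; 0 0 1]
T5·…·T1 = [-9 0 0; -9/2 -9/2 0; 0 0 1]

T = [-9 0 0; -9/2 -9/2 0; 0 0 1]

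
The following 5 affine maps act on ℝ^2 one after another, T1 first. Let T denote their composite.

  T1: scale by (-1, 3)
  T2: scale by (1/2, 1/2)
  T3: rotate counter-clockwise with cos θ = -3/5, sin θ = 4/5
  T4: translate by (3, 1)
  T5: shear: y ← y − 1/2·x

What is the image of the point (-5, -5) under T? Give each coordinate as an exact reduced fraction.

T(p) = (15/2, 15/4)

T1 scale by (-1, 3): (-5, -5) → (5, -15)
T2 scale by (1/2, 1/2): (5, -15) → (5/2, -15/2)
T3 rotate counter-clockwise with cos θ = -3/5, sin θ = 4/5: (5/2, -15/2) → (9/2, 13/2)
T4 translate by (3, 1): (9/2, 13/2) → (15/2, 15/2)
T5 shear: y ← y − 1/2·x: (15/2, 15/2) → (15/2, 15/4)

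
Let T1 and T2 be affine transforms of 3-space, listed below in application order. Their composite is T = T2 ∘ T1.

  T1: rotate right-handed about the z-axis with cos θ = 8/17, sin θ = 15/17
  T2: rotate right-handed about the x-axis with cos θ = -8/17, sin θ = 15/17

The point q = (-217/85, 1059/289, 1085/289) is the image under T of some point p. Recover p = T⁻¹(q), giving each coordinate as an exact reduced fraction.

T1 = [8/17 -15/17 0 0; 15/17 8/17 0 0; 0 0 1 0; 0 0 0 1]
T2·T1 = [8/17 -15/17 0 0; -120/289 -64/289 -15/17 0; 225/289 120/289 -8/17 0; 0 0 0 1]
det M = 1; M⁻¹ = [8/17 -120/289 225/289 0; -15/17 -64/289 120/289 0; 0 -15/17 -8/17 0; 0 0 0 1]
M⁻¹ · (-217/85, 1059/289, 1085/289)ᵀ = (1/5, 3, -5)ᵀ

p = (1/5, 3, -5)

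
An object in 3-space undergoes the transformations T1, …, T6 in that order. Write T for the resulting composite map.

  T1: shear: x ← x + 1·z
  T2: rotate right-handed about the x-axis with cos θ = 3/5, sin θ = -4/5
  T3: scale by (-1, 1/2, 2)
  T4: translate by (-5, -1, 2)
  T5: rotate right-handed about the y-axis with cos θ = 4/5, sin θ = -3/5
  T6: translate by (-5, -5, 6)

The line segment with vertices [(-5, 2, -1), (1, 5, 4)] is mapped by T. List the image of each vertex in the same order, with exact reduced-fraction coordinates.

T1 shear: x ← x + 1·z: (-5, 2, -1) → (-6, 2, -1); (1, 5, 4) → (5, 5, 4)
T2 rotate right-handed about the x-axis with cos θ = 3/5, sin θ = -4/5: (-6, 2, -1) → (-6, 2/5, -11/5); (5, 5, 4) → (5, 31/5, -8/5)
T3 scale by (-1, 1/2, 2): (-6, 2/5, -11/5) → (6, 1/5, -22/5); (5, 31/5, -8/5) → (-5, 31/10, -16/5)
T4 translate by (-5, -1, 2): (6, 1/5, -22/5) → (1, -4/5, -12/5); (-5, 31/10, -16/5) → (-10, 21/10, -6/5)
T5 rotate right-handed about the y-axis with cos θ = 4/5, sin θ = -3/5: (1, -4/5, -12/5) → (56/25, -4/5, -33/25); (-10, 21/10, -6/5) → (-182/25, 21/10, -174/25)
T6 translate by (-5, -5, 6): (56/25, -4/5, -33/25) → (-69/25, -29/5, 117/25); (-182/25, 21/10, -174/25) → (-307/25, -29/10, -24/25)

image vertices: (-69/25, -29/5, 117/25), (-307/25, -29/10, -24/25)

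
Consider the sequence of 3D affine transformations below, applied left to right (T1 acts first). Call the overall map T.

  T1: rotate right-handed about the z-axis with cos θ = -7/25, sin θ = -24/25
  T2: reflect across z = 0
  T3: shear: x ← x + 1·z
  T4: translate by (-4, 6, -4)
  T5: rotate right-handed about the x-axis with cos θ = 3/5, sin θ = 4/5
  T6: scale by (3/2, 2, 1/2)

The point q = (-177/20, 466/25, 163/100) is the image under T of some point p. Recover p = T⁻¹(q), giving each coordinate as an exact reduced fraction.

p = (-2, -1, 3/2)

T1 = [-7/25 24/25 0 0; -24/25 -7/25 0 0; 0 0 1 0; 0 0 0 1]
T2·T1 = [-7/25 24/25 0 0; -24/25 -7/25 0 0; 0 0 -1 0; 0 0 0 1]
T3·…·T1 = [-7/25 24/25 -1 0; -24/25 -7/25 0 0; 0 0 -1 0; 0 0 0 1]
T4·…·T1 = [-7/25 24/25 -1 -4; -24/25 -7/25 0 6; 0 0 -1 -4; 0 0 0 1]
T5·…·T1 = [-7/25 24/25 -1 -4; -72/125 -21/125 4/5 34/5; -96/125 -28/125 -3/5 12/5; 0 0 0 1]
T6·…·T1 = [-21/50 36/25 -3/2 -6; -144/125 -42/125 8/5 68/5; -48/125 -14/125 -3/10 6/5; 0 0 0 1]
det M = -3/2; M⁻¹ = [-14/75 -2/5 -6/5 144/25; 16/25 3/10 -8/5 42/25; 0 2/5 -6/5 -4; 0 0 0 1]
M⁻¹ · (-177/20, 466/25, 163/100)ᵀ = (-2, -1, 3/2)ᵀ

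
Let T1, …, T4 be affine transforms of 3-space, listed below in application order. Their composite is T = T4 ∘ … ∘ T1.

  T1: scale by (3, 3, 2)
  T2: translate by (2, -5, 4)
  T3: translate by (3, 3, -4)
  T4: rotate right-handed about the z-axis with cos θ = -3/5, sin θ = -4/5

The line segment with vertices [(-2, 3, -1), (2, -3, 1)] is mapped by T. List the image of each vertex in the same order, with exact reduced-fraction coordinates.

T1 scale by (3, 3, 2): (-2, 3, -1) → (-6, 9, -2); (2, -3, 1) → (6, -9, 2)
T2 translate by (2, -5, 4): (-6, 9, -2) → (-4, 4, 2); (6, -9, 2) → (8, -14, 6)
T3 translate by (3, 3, -4): (-4, 4, 2) → (-1, 7, -2); (8, -14, 6) → (11, -11, 2)
T4 rotate right-handed about the z-axis with cos θ = -3/5, sin θ = -4/5: (-1, 7, -2) → (31/5, -17/5, -2); (11, -11, 2) → (-77/5, -11/5, 2)

image vertices: (31/5, -17/5, -2), (-77/5, -11/5, 2)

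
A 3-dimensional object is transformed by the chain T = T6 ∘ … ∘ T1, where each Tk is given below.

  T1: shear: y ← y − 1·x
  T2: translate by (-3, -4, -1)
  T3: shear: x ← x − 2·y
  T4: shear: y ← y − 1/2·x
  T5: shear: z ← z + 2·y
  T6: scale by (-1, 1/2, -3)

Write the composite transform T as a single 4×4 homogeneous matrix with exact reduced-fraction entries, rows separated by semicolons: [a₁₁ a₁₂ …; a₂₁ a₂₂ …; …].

T1 = [1 0 0 0; -1 1 0 0; 0 0 1 0; 0 0 0 1]
T2·T1 = [1 0 0 -3; -1 1 0 -4; 0 0 1 -1; 0 0 0 1]
T3·…·T1 = [3 -2 0 5; -1 1 0 -4; 0 0 1 -1; 0 0 0 1]
T4·…·T1 = [3 -2 0 5; -5/2 2 0 -13/2; 0 0 1 -1; 0 0 0 1]
T5·…·T1 = [3 -2 0 5; -5/2 2 0 -13/2; -5 4 1 -14; 0 0 0 1]
T6·…·T1 = [-3 2 0 -5; -5/4 1 0 -13/4; 15 -12 -3 42; 0 0 0 1]

T = [-3 2 0 -5; -5/4 1 0 -13/4; 15 -12 -3 42; 0 0 0 1]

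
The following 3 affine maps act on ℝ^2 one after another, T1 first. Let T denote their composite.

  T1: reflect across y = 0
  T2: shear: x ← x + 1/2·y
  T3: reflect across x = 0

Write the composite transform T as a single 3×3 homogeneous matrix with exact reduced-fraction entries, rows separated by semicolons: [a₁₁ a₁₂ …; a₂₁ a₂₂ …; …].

T = [-1 1/2 0; 0 -1 0; 0 0 1]

T1 = [1 0 0; 0 -1 0; 0 0 1]
T2·T1 = [1 -1/2 0; 0 -1 0; 0 0 1]
T3·…·T1 = [-1 1/2 0; 0 -1 0; 0 0 1]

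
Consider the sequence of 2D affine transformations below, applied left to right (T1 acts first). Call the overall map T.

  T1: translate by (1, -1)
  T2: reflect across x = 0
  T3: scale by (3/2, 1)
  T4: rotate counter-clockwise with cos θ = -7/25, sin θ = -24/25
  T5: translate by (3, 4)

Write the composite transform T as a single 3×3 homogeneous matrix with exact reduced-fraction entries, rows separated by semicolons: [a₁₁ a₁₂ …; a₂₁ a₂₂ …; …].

T = [21/50 24/25 123/50; 36/25 -7/25 143/25; 0 0 1]

T1 = [1 0 1; 0 1 -1; 0 0 1]
T2·T1 = [-1 0 -1; 0 1 -1; 0 0 1]
T3·…·T1 = [-3/2 0 -3/2; 0 1 -1; 0 0 1]
T4·…·T1 = [21/50 24/25 -27/50; 36/25 -7/25 43/25; 0 0 1]
T5·…·T1 = [21/50 24/25 123/50; 36/25 -7/25 143/25; 0 0 1]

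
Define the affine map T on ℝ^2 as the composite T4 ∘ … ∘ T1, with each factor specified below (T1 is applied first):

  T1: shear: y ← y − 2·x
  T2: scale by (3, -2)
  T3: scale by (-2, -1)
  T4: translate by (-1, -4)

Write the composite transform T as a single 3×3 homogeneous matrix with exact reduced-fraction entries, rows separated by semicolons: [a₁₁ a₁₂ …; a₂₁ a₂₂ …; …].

T1 = [1 0 0; -2 1 0; 0 0 1]
T2·T1 = [3 0 0; 4 -2 0; 0 0 1]
T3·…·T1 = [-6 0 0; -4 2 0; 0 0 1]
T4·…·T1 = [-6 0 -1; -4 2 -4; 0 0 1]

T = [-6 0 -1; -4 2 -4; 0 0 1]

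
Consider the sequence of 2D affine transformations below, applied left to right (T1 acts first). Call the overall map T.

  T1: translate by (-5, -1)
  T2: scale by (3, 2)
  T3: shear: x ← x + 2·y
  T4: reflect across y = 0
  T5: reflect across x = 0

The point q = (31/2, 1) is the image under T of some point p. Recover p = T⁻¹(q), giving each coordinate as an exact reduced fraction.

p = (1/2, 1/2)

T1 = [1 0 -5; 0 1 -1; 0 0 1]
T2·T1 = [3 0 -15; 0 2 -2; 0 0 1]
T3·…·T1 = [3 4 -19; 0 2 -2; 0 0 1]
T4·…·T1 = [3 4 -19; 0 -2 2; 0 0 1]
T5·…·T1 = [-3 -4 19; 0 -2 2; 0 0 1]
det M = 6; M⁻¹ = [-1/3 2/3 5; 0 -1/2 1; 0 0 1]
M⁻¹ · (31/2, 1)ᵀ = (1/2, 1/2)ᵀ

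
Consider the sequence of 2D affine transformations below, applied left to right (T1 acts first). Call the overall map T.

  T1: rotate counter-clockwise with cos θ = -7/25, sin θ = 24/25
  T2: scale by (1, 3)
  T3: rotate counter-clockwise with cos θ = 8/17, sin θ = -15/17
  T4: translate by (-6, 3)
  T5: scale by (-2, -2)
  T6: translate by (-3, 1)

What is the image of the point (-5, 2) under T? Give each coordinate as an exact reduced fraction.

T1 rotate counter-clockwise with cos θ = -7/25, sin θ = 24/25: (-5, 2) → (-13/25, -134/25)
T2 scale by (1, 3): (-13/25, -134/25) → (-13/25, -402/25)
T3 rotate counter-clockwise with cos θ = 8/17, sin θ = -15/17: (-13/25, -402/25) → (-6134/425, -3021/425)
T4 translate by (-6, 3): (-6134/425, -3021/425) → (-8684/425, -1746/425)
T5 scale by (-2, -2): (-8684/425, -1746/425) → (17368/425, 3492/425)
T6 translate by (-3, 1): (17368/425, 3492/425) → (16093/425, 3917/425)

T(p) = (16093/425, 3917/425)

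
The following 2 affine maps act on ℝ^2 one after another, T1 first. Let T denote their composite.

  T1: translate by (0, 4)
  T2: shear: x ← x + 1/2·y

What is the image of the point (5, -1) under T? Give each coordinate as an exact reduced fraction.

T1 translate by (0, 4): (5, -1) → (5, 3)
T2 shear: x ← x + 1/2·y: (5, 3) → (13/2, 3)

T(p) = (13/2, 3)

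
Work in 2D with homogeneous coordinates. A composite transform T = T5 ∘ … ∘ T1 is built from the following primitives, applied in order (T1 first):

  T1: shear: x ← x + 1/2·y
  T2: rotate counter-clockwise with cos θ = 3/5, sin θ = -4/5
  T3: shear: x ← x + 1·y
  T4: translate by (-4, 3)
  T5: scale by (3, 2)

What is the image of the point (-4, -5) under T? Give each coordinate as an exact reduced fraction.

T1 shear: x ← x + 1/2·y: (-4, -5) → (-13/2, -5)
T2 rotate counter-clockwise with cos θ = 3/5, sin θ = -4/5: (-13/2, -5) → (-79/10, 11/5)
T3 shear: x ← x + 1·y: (-79/10, 11/5) → (-57/10, 11/5)
T4 translate by (-4, 3): (-57/10, 11/5) → (-97/10, 26/5)
T5 scale by (3, 2): (-97/10, 26/5) → (-291/10, 52/5)

T(p) = (-291/10, 52/5)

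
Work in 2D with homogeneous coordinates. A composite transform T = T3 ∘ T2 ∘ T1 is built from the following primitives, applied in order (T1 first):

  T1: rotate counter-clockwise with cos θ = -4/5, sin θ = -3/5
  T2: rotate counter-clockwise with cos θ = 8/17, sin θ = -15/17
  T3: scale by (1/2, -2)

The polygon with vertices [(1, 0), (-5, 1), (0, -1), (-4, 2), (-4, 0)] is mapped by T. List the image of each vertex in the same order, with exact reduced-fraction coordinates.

image vertices: (-77/170, -72/85), (349/170, 514/85), (18/85, -154/85), (118/85, 596/85), (154/85, 288/85)

T1 rotate counter-clockwise with cos θ = -4/5, sin θ = -3/5: (1, 0) → (-4/5, -3/5); (-5, 1) → (23/5, 11/5); (0, -1) → (-3/5, 4/5); (-4, 2) → (22/5, 4/5); (-4, 0) → (16/5, 12/5)
T2 rotate counter-clockwise with cos θ = 8/17, sin θ = -15/17: (-4/5, -3/5) → (-77/85, 36/85); (23/5, 11/5) → (349/85, -257/85); (-3/5, 4/5) → (36/85, 77/85); (22/5, 4/5) → (236/85, -298/85); (16/5, 12/5) → (308/85, -144/85)
T3 scale by (1/2, -2): (-77/85, 36/85) → (-77/170, -72/85); (349/85, -257/85) → (349/170, 514/85); (36/85, 77/85) → (18/85, -154/85); (236/85, -298/85) → (118/85, 596/85); (308/85, -144/85) → (154/85, 288/85)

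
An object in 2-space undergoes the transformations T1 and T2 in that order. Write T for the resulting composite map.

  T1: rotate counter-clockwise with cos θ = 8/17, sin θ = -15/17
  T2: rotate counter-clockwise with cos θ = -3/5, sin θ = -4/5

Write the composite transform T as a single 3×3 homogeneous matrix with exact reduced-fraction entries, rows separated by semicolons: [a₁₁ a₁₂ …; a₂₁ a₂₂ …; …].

T1 = [8/17 15/17 0; -15/17 8/17 0; 0 0 1]
T2·T1 = [-84/85 -13/85 0; 13/85 -84/85 0; 0 0 1]

T = [-84/85 -13/85 0; 13/85 -84/85 0; 0 0 1]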